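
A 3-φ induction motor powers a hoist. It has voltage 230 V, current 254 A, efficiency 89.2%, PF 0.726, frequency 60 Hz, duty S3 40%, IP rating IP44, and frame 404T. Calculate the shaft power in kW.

P_in = √3·V·I·cosφ = 1.732 × 230 × 254 × 0.726 = 73459 W
P_out = η·P_in = 0.892 × 73459 = 65525 W

65.5 kW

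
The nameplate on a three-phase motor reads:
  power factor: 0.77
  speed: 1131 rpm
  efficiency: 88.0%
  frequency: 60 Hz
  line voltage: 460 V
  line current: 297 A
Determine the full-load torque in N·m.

P_in = √3·V·I·cosφ = 1.732 × 460 × 297 × 0.77 = 182202 W
P_out = η·P_in = 0.88 × 182202 = 160338 W
n = 1131 rpm
ω = 2π×1131/60 = 118.4 rad/s
τ = P_out/ω = 160338/118.4 = 1350 N·m

1350 N·m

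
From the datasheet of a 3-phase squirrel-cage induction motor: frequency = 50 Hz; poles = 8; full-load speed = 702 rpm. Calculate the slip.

6.40 %

n_s = 120f/p = 120×50/8 = 750 rpm
s = (n_s − n)/n_s = (750 − 702)/750 = 0.0640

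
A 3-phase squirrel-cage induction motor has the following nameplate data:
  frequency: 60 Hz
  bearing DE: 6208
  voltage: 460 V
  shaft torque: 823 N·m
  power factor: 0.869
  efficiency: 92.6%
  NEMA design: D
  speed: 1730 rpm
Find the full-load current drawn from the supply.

233 A

ω = 2π×1730/60 = 181.2 rad/s; P_out = τω = 823 × 181.2 = 149128 W
P_in = P_out / η = 149128 / 0.926 = 161045 W
I_L = P_in / (√3·V_L·cosφ) = 161045 / (1.732 × 460 × 0.869) = 233 A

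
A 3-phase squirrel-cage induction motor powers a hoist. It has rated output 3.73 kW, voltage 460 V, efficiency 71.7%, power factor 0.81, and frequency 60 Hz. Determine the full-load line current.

P_out = 3.73 kW = 3730 W
P_in = P_out / η = 3730 / 0.717 = 5202 W
I_L = P_in / (√3·V_L·cosφ) = 5202 / (1.732 × 460 × 0.81) = 8.06 A

8.06 A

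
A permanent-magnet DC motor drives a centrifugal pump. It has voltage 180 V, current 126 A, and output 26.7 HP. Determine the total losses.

P_in = V·I = 180×126 = 22680 W
P_out = 26.7×746 = 19918 W
Losses = P_in − P_out = 22680 − 19918 = 2762 W

2760 W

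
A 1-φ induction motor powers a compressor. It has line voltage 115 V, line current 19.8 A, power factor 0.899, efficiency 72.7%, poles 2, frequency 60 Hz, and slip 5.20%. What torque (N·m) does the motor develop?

4.16 N·m

P_in = V·I·cosφ = 115 × 19.8 × 0.899 = 2047 W
P_out = η·P_in = 0.727 × 2047 = 1488 W
n_s = 120×60/2 = 3600 rpm; n = 3600×(1−0.052) = 3413 rpm
ω = 2π×3413/60 = 357.4 rad/s
τ = P_out/ω = 1488/357.4 = 4.16 N·m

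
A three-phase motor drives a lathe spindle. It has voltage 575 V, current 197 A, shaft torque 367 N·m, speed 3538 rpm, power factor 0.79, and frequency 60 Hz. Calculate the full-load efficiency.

ω = 2π × 3538/60 = 370.5 rad/s; P_out = τω = 367 × 370.5 = 135974 W
P_in = √3·V_L·I_L·cosφ = 1.732 × 575 × 197 × 0.79 = 154992 W
η = P_out / P_in = 135974 / 154992 = 0.877 = 87.7%

87.7 %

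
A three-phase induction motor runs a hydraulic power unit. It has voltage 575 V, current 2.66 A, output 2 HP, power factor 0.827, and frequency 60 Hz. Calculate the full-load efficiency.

P_out = 2 × 746 = 1492 W
P_in = √3·V_L·I_L·cosφ = 1.732 × 575 × 2.66 × 0.827 = 2191 W
η = P_out / P_in = 1492 / 2191 = 0.681 = 68.1%

68.1 %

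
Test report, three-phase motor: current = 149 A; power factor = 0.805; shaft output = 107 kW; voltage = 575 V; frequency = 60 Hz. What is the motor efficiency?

P_out = 107 kW = 107000 W
P_in = √3·V_L·I_L·cosφ = 1.732 × 575 × 149 × 0.805 = 119453 W
η = P_out / P_in = 107000 / 119453 = 0.896 = 89.6%

89.6 %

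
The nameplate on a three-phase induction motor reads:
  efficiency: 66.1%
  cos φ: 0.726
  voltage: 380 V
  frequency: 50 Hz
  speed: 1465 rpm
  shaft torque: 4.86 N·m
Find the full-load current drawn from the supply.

ω = 2π×1465/60 = 153.4 rad/s; P_out = τω = 4.86 × 153.4 = 746 W
P_in = P_out / η = 746 / 0.661 = 1129 W
I_L = P_in / (√3·V_L·cosφ) = 1129 / (1.732 × 380 × 0.726) = 2.36 A

2.36 A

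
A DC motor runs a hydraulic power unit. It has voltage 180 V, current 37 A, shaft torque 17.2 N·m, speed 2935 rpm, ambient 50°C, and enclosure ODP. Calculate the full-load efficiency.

79.4 %

ω = 2π × 2935/60 = 307.4 rad/s; P_out = τω = 17.2 × 307.4 = 5287 W
P_in = V·I = 180 × 37 = 6660 W
η = P_out / P_in = 5287 / 6660 = 0.794 = 79.4%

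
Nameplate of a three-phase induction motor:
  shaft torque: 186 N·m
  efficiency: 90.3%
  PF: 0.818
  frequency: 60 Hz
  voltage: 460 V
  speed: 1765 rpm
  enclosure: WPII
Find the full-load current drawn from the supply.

ω = 2π×1765/60 = 184.8 rad/s; P_out = τω = 186 × 184.8 = 34373 W
P_in = P_out / η = 34373 / 0.903 = 38065 W
I_L = P_in / (√3·V_L·cosφ) = 38065 / (1.732 × 460 × 0.818) = 58.4 A

58.4 A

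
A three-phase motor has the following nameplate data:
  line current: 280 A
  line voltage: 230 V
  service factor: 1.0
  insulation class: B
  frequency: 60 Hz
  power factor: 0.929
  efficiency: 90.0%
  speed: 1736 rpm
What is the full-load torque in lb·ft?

P_in = √3·V·I·cosφ = 1.732 × 230 × 280 × 0.929 = 103621 W
P_out = η·P_in = 0.9 × 103621 = 93259 W
n = 1736 rpm
ω = 2π×1736/60 = 181.8 rad/s
τ = P_out/ω = 93259/181.8 = 513 N·m
In lb·ft: 513/1.356 = 378 lb·ft

378 lb·ft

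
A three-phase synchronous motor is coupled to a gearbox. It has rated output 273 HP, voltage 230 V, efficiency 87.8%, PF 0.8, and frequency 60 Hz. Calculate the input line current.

728 A

P_out = 273 × 746 = 203658 W
P_in = P_out / η = 203658 / 0.878 = 231957 W
I_L = P_in / (√3·V_L·cosφ) = 231957 / (1.732 × 230 × 0.8) = 728 A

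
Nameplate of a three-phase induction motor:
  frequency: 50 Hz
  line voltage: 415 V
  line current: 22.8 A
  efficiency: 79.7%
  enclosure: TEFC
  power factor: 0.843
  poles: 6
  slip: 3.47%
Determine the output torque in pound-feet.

80.3 lb·ft

P_in = √3·V·I·cosφ = 1.732 × 415 × 22.8 × 0.843 = 13815 W
P_out = η·P_in = 0.797 × 13815 = 11011 W
n_s = 120×50/6 = 1000 rpm; n = 1000×(1−0.0347) = 965 rpm
ω = 2π×965/60 = 101.1 rad/s
τ = P_out/ω = 11011/101.1 = 108.9 N·m
In lb·ft: 108.9/1.356 = 80.3 lb·ft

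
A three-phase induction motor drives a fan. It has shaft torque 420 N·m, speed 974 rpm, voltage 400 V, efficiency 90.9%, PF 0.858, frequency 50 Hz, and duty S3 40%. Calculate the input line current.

ω = 2π×974/60 = 102 rad/s; P_out = τω = 420 × 102 = 42840 W
P_in = P_out / η = 42840 / 0.909 = 47129 W
I_L = P_in / (√3·V_L·cosφ) = 47129 / (1.732 × 400 × 0.858) = 79.3 A

79.3 A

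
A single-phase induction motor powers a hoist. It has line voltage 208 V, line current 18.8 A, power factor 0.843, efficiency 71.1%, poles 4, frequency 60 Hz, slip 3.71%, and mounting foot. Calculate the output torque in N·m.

12.9 N·m

P_in = V·I·cosφ = 208 × 18.8 × 0.843 = 3296 W
P_out = η·P_in = 0.711 × 3296 = 2343 W
n_s = 120×60/4 = 1800 rpm; n = 1800×(1−0.0371) = 1733 rpm
ω = 2π×1733/60 = 181.5 rad/s
τ = P_out/ω = 2343/181.5 = 12.9 N·m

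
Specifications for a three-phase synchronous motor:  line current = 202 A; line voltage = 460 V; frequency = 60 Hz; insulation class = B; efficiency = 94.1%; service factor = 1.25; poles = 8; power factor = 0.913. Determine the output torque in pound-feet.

1080 lb·ft

P_in = √3·V·I·cosφ = 1.732 × 460 × 202 × 0.913 = 146936 W
P_out = η·P_in = 0.941 × 146936 = 138267 W
n = n_s = 120×60/8 = 900 rpm (synchronous)
ω = 2π×900/60 = 94.25 rad/s
τ = P_out/ω = 138267/94.25 = 1467 N·m
In lb·ft: 1467/1.356 = 1080 lb·ft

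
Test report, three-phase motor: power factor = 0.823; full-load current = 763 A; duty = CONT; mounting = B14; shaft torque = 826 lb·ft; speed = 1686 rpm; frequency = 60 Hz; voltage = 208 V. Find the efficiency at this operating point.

87.4 %

τ = 826 lb·ft × 1.356 = 1120 N·m
ω = 2π × 1686/60 = 176.6 rad/s; P_out = τω = 1120 × 176.6 = 197792 W
P_in = √3·V_L·I_L·cosφ = 1.732 × 208 × 763 × 0.823 = 226222 W
η = P_out / P_in = 197792 / 226222 = 0.874 = 87.4%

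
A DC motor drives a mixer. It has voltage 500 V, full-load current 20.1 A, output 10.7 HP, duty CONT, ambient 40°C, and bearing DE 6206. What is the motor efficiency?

P_out = 10.7 × 746 = 7982 W
P_in = V·I = 500 × 20.1 = 10050 W
η = P_out / P_in = 7982 / 10050 = 0.794 = 79.4%

79.4 %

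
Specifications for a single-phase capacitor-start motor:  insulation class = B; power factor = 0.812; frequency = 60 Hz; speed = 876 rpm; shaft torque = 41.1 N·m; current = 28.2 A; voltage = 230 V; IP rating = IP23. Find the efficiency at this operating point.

71.6 %

ω = 2π × 876/60 = 91.73 rad/s; P_out = τω = 41.1 × 91.73 = 3770 W
P_in = V·I·cosφ = 230 × 28.2 × 0.812 = 5267 W
η = P_out / P_in = 3770 / 5267 = 0.716 = 71.6%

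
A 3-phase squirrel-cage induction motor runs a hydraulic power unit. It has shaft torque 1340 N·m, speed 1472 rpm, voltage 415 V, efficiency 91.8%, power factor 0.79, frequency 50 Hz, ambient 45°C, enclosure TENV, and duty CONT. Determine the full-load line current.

396 A

ω = 2π×1472/60 = 154.1 rad/s; P_out = τω = 1340 × 154.1 = 206494 W
P_in = P_out / η = 206494 / 0.918 = 224939 W
I_L = P_in / (√3·V_L·cosφ) = 224939 / (1.732 × 415 × 0.79) = 396 A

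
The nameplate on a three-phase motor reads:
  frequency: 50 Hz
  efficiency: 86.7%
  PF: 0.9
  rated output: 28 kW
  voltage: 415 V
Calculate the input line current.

49.9 A

P_out = 28 kW = 28000 W
P_in = P_out / η = 28000 / 0.867 = 32295 W
I_L = P_in / (√3·V_L·cosφ) = 32295 / (1.732 × 415 × 0.9) = 49.9 A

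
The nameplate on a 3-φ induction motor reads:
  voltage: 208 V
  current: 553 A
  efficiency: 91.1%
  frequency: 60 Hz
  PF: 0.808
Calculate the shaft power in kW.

147 kW

P_in = √3·V·I·cosφ = 1.732 × 208 × 553 × 0.808 = 160971 W
P_out = η·P_in = 0.911 × 160971 = 146645 W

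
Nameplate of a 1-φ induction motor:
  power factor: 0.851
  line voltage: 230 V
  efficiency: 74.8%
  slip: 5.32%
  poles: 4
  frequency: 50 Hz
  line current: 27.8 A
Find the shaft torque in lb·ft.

20.2 lb·ft

P_in = V·I·cosφ = 230 × 27.8 × 0.851 = 5441 W
P_out = η·P_in = 0.748 × 5441 = 4070 W
n_s = 120×50/4 = 1500 rpm; n = 1500×(1−0.0532) = 1420 rpm
ω = 2π×1420/60 = 148.7 rad/s
τ = P_out/ω = 4070/148.7 = 27.37 N·m
In lb·ft: 27.37/1.356 = 20.2 lb·ft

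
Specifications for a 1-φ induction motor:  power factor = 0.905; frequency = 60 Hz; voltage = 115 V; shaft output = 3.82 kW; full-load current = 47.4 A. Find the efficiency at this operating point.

77.4 %

P_out = 3.82 kW = 3820 W
P_in = V·I·cosφ = 115 × 47.4 × 0.905 = 4933 W
η = P_out / P_in = 3820 / 4933 = 0.774 = 77.4%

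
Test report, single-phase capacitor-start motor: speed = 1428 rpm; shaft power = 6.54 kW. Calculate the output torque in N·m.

43.7 N·m

ω = 2π × 1428/60 = 149.5 rad/s
τ = P/ω = 6540/149.5 = 43.7 N·m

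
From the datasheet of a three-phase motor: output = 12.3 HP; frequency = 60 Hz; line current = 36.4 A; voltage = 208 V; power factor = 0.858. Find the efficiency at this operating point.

P_out = 12.3 × 746 = 9176 W
P_in = √3·V_L·I_L·cosφ = 1.732 × 208 × 36.4 × 0.858 = 11251 W
η = P_out / P_in = 9176 / 11251 = 0.816 = 81.6%

81.6 %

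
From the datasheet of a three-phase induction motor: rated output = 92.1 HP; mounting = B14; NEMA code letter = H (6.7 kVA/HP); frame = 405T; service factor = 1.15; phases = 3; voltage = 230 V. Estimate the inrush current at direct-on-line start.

S_LR = 6.7 × 92.1 = 617.07 kVA
I_LR = S_LR/(√3·V_L) = 617070/(1.732×230) = 1550 A

1550 A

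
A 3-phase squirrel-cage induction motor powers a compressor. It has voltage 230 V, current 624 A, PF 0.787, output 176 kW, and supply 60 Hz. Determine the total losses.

19.6 kW

P_in = √3·V·I·cosφ = 1.732×230×624×0.787 = 195630 W
P_out = 176000 W
Losses = P_in − P_out = 195630 − 176000 = 19630 W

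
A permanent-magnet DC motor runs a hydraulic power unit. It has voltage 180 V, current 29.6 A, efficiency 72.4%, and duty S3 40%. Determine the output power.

P_in = V·I = 180 × 29.6 = 5328 W
P_out = η·P_in = 0.724 × 5328 = 3857 W

3.86 kW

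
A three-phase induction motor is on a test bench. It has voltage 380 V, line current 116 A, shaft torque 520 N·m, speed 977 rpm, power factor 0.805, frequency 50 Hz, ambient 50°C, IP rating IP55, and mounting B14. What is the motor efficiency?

ω = 2π × 977/60 = 102.3 rad/s; P_out = τω = 520 × 102.3 = 53196 W
P_in = √3·V_L·I_L·cosφ = 1.732 × 380 × 116 × 0.805 = 61459 W
η = P_out / P_in = 53196 / 61459 = 0.866 = 86.6%

86.6 %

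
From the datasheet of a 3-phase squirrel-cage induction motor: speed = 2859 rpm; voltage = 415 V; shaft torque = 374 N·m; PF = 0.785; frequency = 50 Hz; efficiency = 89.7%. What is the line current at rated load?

ω = 2π×2859/60 = 299.4 rad/s; P_out = τω = 374 × 299.4 = 111976 W
P_in = P_out / η = 111976 / 0.897 = 124834 W
I_L = P_in / (√3·V_L·cosφ) = 124834 / (1.732 × 415 × 0.785) = 221 A

221 A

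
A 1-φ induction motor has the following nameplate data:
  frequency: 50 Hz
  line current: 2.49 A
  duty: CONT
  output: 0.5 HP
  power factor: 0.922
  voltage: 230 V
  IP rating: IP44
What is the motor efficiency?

70.6 %

P_out = 0.5 × 746 = 373 W
P_in = V·I·cosφ = 230 × 2.49 × 0.922 = 528 W
η = P_out / P_in = 373 / 528 = 0.706 = 70.6%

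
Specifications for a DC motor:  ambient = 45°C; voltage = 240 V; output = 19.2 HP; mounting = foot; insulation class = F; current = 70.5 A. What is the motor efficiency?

P_out = 19.2 × 746 = 14323 W
P_in = V·I = 240 × 70.5 = 16920 W
η = P_out / P_in = 14323 / 16920 = 0.847 = 84.7%

84.7 %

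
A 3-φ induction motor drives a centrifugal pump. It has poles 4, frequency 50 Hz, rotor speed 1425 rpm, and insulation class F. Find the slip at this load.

n_s = 120f/p = 120×50/4 = 1500 rpm
s = (n_s − n)/n_s = (1500 − 1425)/1500 = 0.0500

5.00 %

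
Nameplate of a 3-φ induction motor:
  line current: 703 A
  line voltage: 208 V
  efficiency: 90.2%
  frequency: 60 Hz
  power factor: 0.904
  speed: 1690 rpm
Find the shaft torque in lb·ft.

861 lb·ft

P_in = √3·V·I·cosφ = 1.732 × 208 × 703 × 0.904 = 228947 W
P_out = η·P_in = 0.902 × 228947 = 206510 W
n = 1690 rpm
ω = 2π×1690/60 = 177 rad/s
τ = P_out/ω = 206510/177 = 1167 N·m
In lb·ft: 1167/1.356 = 861 lb·ft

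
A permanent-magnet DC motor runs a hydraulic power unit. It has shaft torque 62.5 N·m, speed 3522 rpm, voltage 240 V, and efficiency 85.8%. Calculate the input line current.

112 A

ω = 2π×3522/60 = 368.8 rad/s; P_out = τω = 62.5 × 368.8 = 23050 W
P_in = P_out / η = 23050 / 0.858 = 26865 W
I = P_in / V = 26865 / 240 = 112 A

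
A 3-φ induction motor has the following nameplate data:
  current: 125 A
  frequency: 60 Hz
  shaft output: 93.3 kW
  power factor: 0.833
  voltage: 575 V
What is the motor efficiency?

P_out = 93.3 kW = 93300 W
P_in = √3·V_L·I_L·cosφ = 1.732 × 575 × 125 × 0.833 = 103698 W
η = P_out / P_in = 93300 / 103698 = 0.900 = 90.0%

90.0 %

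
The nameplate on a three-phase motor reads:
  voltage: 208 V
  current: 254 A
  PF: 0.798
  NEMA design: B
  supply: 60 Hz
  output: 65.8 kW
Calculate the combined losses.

7220 W

P_in = √3·V·I·cosφ = 1.732×208×254×0.798 = 73021 W
P_out = 65800 W
Losses = P_in − P_out = 73021 − 65800 = 7221 W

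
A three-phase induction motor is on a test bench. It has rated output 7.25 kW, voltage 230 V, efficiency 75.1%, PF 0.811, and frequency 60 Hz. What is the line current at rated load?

P_out = 7.25 kW = 7250 W
P_in = P_out / η = 7250 / 0.751 = 9654 W
I_L = P_in / (√3·V_L·cosφ) = 9654 / (1.732 × 230 × 0.811) = 29.9 A

29.9 A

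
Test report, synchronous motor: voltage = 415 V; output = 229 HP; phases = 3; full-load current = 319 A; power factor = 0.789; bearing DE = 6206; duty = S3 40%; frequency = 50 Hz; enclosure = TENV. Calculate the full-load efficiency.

94.4 %

P_out = 229 × 746 = 170834 W
P_in = √3·V_L·I_L·cosφ = 1.732 × 415 × 319 × 0.789 = 180910 W
η = P_out / P_in = 170834 / 180910 = 0.944 = 94.4%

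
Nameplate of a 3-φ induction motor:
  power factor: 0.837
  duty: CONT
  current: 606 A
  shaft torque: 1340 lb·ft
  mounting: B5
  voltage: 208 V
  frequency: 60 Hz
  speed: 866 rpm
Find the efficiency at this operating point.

90.2 %

τ = 1340 lb·ft × 1.356 = 1817 N·m
ω = 2π × 866/60 = 90.69 rad/s; P_out = τω = 1817 × 90.69 = 164784 W
P_in = √3·V_L·I_L·cosφ = 1.732 × 208 × 606 × 0.837 = 182730 W
η = P_out / P_in = 164784 / 182730 = 0.902 = 90.2%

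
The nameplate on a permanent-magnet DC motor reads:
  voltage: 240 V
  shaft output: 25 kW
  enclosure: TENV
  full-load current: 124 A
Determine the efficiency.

84.0 %

P_out = 25 kW = 25000 W
P_in = V·I = 240 × 124 = 29760 W
η = P_out / P_in = 25000 / 29760 = 0.840 = 84.0%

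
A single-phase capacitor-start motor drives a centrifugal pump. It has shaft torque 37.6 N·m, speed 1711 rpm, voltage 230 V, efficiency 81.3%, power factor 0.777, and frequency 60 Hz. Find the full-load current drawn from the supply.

46.4 A

ω = 2π×1711/60 = 179.2 rad/s; P_out = τω = 37.6 × 179.2 = 6738 W
P_in = P_out / η = 6738 / 0.813 = 8288 W
I = P_in / (V·cosφ) = 8288 / (230 × 0.777) = 46.4 A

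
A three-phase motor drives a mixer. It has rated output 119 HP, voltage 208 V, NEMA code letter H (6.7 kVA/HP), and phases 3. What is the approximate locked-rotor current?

2210 A

S_LR = 6.7 × 119 = 797.3 kVA
I_LR = S_LR/(√3·V_L) = 797300/(1.732×208) = 2210 A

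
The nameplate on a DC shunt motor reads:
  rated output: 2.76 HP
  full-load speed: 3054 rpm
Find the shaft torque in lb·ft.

P_out = 2.76 × 746 = 2059 W
ω = 2π × 3054/60 = 319.8 rad/s
τ = P_out/ω = 2059/319.8 = 6.438 N·m
In lb·ft: 6.438/1.356 = 4.75 lb·ft

4.75 lb·ft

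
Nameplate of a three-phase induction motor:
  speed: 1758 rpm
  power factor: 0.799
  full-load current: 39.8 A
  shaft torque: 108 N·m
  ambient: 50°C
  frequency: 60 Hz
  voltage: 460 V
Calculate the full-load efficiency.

78.5 %

ω = 2π × 1758/60 = 184.1 rad/s; P_out = τω = 108 × 184.1 = 19883 W
P_in = √3·V_L·I_L·cosφ = 1.732 × 460 × 39.8 × 0.799 = 25336 W
η = P_out / P_in = 19883 / 25336 = 0.785 = 78.5%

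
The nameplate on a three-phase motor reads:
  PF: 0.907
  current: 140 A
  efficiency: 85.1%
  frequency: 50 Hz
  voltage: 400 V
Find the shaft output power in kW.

74.9 kW

P_in = √3·V·I·cosφ = 1.732 × 400 × 140 × 0.907 = 87972 W
P_out = η·P_in = 0.851 × 87972 = 74864 W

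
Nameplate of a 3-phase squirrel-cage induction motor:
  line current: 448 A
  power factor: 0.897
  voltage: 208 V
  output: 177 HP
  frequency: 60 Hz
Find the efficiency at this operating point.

91.2 %

P_out = 177 × 746 = 132042 W
P_in = √3·V_L·I_L·cosφ = 1.732 × 208 × 448 × 0.897 = 144771 W
η = P_out / P_in = 132042 / 144771 = 0.912 = 91.2%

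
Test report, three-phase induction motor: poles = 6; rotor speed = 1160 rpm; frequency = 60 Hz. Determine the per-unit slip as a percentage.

n_s = 120f/p = 120×60/6 = 1200 rpm
s = (n_s − n)/n_s = (1200 − 1160)/1200 = 0.0333

3.33 %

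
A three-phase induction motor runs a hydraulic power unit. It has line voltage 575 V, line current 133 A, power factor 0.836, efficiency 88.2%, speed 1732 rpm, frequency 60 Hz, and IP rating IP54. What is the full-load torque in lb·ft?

P_in = √3·V·I·cosφ = 1.732 × 575 × 133 × 0.836 = 110732 W
P_out = η·P_in = 0.882 × 110732 = 97666 W
n = 1732 rpm
ω = 2π×1732/60 = 181.4 rad/s
τ = P_out/ω = 97666/181.4 = 538.4 N·m
In lb·ft: 538.4/1.356 = 397 lb·ft

397 lb·ft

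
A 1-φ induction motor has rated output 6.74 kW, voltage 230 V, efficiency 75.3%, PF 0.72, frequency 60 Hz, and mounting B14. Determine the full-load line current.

P_out = 6.74 kW = 6740 W
P_in = P_out / η = 6740 / 0.753 = 8951 W
I = P_in / (V·cosφ) = 8951 / (230 × 0.72) = 54.1 A

54.1 A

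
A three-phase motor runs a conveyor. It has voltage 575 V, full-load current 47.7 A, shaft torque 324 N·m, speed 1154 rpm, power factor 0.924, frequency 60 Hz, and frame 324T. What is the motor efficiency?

ω = 2π × 1154/60 = 120.8 rad/s; P_out = τω = 324 × 120.8 = 39139 W
P_in = √3·V_L·I_L·cosφ = 1.732 × 575 × 47.7 × 0.924 = 43894 W
η = P_out / P_in = 39139 / 43894 = 0.892 = 89.2%

89.2 %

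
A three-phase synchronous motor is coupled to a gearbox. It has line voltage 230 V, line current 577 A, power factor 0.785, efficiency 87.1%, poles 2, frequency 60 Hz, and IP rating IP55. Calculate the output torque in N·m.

P_in = √3·V·I·cosφ = 1.732 × 230 × 577 × 0.785 = 180435 W
P_out = η·P_in = 0.871 × 180435 = 157159 W
n = n_s = 120×60/2 = 3600 rpm (synchronous)
ω = 2π×3600/60 = 377 rad/s
τ = P_out/ω = 157159/377 = 417 N·m

417 N·m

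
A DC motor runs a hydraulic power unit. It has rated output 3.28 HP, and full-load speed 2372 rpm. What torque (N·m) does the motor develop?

9.85 N·m

P_out = 3.28 × 746 = 2447 W
ω = 2π × 2372/60 = 248.4 rad/s
τ = P_out/ω = 2447/248.4 = 9.85 N·m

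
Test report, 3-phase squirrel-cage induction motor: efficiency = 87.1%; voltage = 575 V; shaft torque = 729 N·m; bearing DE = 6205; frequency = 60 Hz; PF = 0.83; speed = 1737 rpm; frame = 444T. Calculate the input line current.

ω = 2π×1737/60 = 181.9 rad/s; P_out = τω = 729 × 181.9 = 132605 W
P_in = P_out / η = 132605 / 0.871 = 152245 W
I_L = P_in / (√3·V_L·cosφ) = 152245 / (1.732 × 575 × 0.83) = 184 A

184 A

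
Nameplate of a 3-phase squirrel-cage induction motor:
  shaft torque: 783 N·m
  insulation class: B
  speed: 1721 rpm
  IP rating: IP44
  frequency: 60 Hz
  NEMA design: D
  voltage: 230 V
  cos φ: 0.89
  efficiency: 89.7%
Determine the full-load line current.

ω = 2π×1721/60 = 180.2 rad/s; P_out = τω = 783 × 180.2 = 141097 W
P_in = P_out / η = 141097 / 0.897 = 157299 W
I_L = P_in / (√3·V_L·cosφ) = 157299 / (1.732 × 230 × 0.89) = 444 A

444 A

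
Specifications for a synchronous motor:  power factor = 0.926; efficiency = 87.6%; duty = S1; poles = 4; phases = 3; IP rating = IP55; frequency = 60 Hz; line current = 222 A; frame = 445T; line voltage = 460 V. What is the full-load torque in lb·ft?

P_in = √3·V·I·cosφ = 1.732 × 460 × 222 × 0.926 = 163783 W
P_out = η·P_in = 0.876 × 163783 = 143474 W
n = n_s = 120×60/4 = 1800 rpm (synchronous)
ω = 2π×1800/60 = 188.5 rad/s
τ = P_out/ω = 143474/188.5 = 761.1 N·m
In lb·ft: 761.1/1.356 = 561 lb·ft

561 lb·ft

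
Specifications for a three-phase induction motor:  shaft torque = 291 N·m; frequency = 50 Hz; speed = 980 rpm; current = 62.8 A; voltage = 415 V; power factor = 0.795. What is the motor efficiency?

ω = 2π × 980/60 = 102.6 rad/s; P_out = τω = 291 × 102.6 = 29857 W
P_in = √3·V_L·I_L·cosφ = 1.732 × 415 × 62.8 × 0.795 = 35886 W
η = P_out / P_in = 29857 / 35886 = 0.832 = 83.2%

83.2 %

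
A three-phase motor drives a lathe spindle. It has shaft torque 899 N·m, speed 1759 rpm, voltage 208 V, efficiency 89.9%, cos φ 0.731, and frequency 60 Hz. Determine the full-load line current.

699 A

ω = 2π×1759/60 = 184.2 rad/s; P_out = τω = 899 × 184.2 = 165596 W
P_in = P_out / η = 165596 / 0.899 = 184200 W
I_L = P_in / (√3·V_L·cosφ) = 184200 / (1.732 × 208 × 0.731) = 699 A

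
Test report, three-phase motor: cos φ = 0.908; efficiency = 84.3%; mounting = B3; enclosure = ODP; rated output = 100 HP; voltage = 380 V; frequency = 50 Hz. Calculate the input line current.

P_out = 100 × 746 = 74600 W
P_in = P_out / η = 74600 / 0.843 = 88493 W
I_L = P_in / (√3·V_L·cosφ) = 88493 / (1.732 × 380 × 0.908) = 148 A

148 A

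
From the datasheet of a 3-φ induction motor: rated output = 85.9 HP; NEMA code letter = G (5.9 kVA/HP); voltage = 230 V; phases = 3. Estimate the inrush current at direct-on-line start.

S_LR = 5.9 × 85.9 = 506.81 kVA
I_LR = S_LR/(√3·V_L) = 506810/(1.732×230) = 1270 A

1270 A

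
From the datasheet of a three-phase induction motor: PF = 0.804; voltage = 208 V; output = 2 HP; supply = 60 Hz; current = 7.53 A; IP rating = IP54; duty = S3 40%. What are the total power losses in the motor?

689 W

P_in = √3·V·I·cosφ = 1.732×208×7.53×0.804 = 2181 W
P_out = 2×746 = 1492 W
Losses = P_in − P_out = 2181 − 1492 = 689 W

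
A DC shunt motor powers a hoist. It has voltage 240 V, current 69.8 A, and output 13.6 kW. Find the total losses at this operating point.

3.15 kW

P_in = V·I = 240×69.8 = 16752 W
P_out = 13600 W
Losses = P_in − P_out = 16752 − 13600 = 3152 W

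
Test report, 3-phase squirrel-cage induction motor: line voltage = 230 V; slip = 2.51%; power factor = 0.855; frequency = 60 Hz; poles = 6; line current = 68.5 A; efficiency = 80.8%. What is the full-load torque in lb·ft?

113 lb·ft

P_in = √3·V·I·cosφ = 1.732 × 230 × 68.5 × 0.855 = 23331 W
P_out = η·P_in = 0.808 × 23331 = 18851 W
n_s = 120×60/6 = 1200 rpm; n = 1200×(1−0.0251) = 1170 rpm
ω = 2π×1170/60 = 122.5 rad/s
τ = P_out/ω = 18851/122.5 = 153.9 N·m
In lb·ft: 153.9/1.356 = 113 lb·ft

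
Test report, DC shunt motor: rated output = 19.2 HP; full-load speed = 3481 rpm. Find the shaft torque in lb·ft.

P_out = 19.2 × 746 = 14323 W
ω = 2π × 3481/60 = 364.5 rad/s
τ = P_out/ω = 14323/364.5 = 39.29 N·m
In lb·ft: 39.29/1.356 = 29 lb·ft

29 lb·ft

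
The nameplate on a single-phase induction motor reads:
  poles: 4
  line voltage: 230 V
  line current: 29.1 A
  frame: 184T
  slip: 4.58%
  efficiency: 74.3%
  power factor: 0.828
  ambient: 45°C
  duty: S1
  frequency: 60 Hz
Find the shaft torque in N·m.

22.9 N·m

P_in = V·I·cosφ = 230 × 29.1 × 0.828 = 5542 W
P_out = η·P_in = 0.743 × 5542 = 4118 W
n_s = 120×60/4 = 1800 rpm; n = 1800×(1−0.0458) = 1718 rpm
ω = 2π×1718/60 = 179.9 rad/s
τ = P_out/ω = 4118/179.9 = 22.9 N·m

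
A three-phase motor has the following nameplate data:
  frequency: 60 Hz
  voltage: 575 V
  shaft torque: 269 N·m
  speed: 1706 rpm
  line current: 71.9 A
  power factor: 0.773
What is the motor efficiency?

86.8 %

ω = 2π × 1706/60 = 178.7 rad/s; P_out = τω = 269 × 178.7 = 48070 W
P_in = √3·V_L·I_L·cosφ = 1.732 × 575 × 71.9 × 0.773 = 55351 W
η = P_out / P_in = 48070 / 55351 = 0.868 = 86.8%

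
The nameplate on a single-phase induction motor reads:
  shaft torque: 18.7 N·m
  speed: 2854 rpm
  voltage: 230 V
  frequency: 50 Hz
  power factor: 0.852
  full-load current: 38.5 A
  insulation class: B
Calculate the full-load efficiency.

ω = 2π × 2854/60 = 298.9 rad/s; P_out = τω = 18.7 × 298.9 = 5589 W
P_in = V·I·cosφ = 230 × 38.5 × 0.852 = 7544 W
η = P_out / P_in = 5589 / 7544 = 0.741 = 74.1%

74.1 %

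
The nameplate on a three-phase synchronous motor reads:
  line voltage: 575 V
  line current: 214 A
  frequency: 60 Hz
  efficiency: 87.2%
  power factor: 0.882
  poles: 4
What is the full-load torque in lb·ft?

641 lb·ft

P_in = √3·V·I·cosφ = 1.732 × 575 × 214 × 0.882 = 187974 W
P_out = η·P_in = 0.872 × 187974 = 163913 W
n = n_s = 120×60/4 = 1800 rpm (synchronous)
ω = 2π×1800/60 = 188.5 rad/s
τ = P_out/ω = 163913/188.5 = 869.6 N·m
In lb·ft: 869.6/1.356 = 641 lb·ft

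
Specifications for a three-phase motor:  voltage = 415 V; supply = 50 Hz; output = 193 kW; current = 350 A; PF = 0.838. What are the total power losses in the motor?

P_in = √3·V·I·cosφ = 1.732×415×350×0.838 = 210818 W
P_out = 193000 W
Losses = P_in − P_out = 210818 − 193000 = 17818 W

17800 W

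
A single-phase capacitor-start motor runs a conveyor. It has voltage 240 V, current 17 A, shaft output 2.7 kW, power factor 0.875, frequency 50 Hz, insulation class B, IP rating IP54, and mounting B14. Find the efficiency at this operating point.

P_out = 2.7 kW = 2700 W
P_in = V·I·cosφ = 240 × 17 × 0.875 = 3570 W
η = P_out / P_in = 2700 / 3570 = 0.756 = 75.6%

75.6 %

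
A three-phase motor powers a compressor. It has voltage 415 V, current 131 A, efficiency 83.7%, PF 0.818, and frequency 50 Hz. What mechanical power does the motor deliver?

P_in = √3·V·I·cosφ = 1.732 × 415 × 131 × 0.818 = 77023 W
P_out = η·P_in = 0.837 × 77023 = 64468 W

64.5 kW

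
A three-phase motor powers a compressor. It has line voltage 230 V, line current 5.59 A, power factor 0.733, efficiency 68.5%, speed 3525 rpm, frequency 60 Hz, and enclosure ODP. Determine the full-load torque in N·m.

P_in = √3·V·I·cosφ = 1.732 × 230 × 5.59 × 0.733 = 1632 W
P_out = η·P_in = 0.685 × 1632 = 1118 W
n = 3525 rpm
ω = 2π×3525/60 = 369.1 rad/s
τ = P_out/ω = 1118/369.1 = 3.03 N·m

3.03 N·m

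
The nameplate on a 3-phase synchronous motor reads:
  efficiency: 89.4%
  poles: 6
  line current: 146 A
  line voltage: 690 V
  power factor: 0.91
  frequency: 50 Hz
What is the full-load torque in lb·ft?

1000 lb·ft

P_in = √3·V·I·cosφ = 1.732 × 690 × 146 × 0.91 = 158778 W
P_out = η·P_in = 0.894 × 158778 = 141948 W
n = n_s = 120×50/6 = 1000 rpm (synchronous)
ω = 2π×1000/60 = 104.7 rad/s
τ = P_out/ω = 141948/104.7 = 1356 N·m
In lb·ft: 1356/1.356 = 1000 lb·ft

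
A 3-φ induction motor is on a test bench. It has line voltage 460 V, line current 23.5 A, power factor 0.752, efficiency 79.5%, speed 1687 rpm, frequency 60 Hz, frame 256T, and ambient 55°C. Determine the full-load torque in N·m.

P_in = √3·V·I·cosφ = 1.732 × 460 × 23.5 × 0.752 = 14080 W
P_out = η·P_in = 0.795 × 14080 = 11194 W
n = 1687 rpm
ω = 2π×1687/60 = 176.7 rad/s
τ = P_out/ω = 11194/176.7 = 63.4 N·m

63.4 N·m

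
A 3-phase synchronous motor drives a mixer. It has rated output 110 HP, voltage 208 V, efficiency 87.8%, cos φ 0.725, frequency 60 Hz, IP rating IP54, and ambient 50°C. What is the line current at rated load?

358 A

P_out = 110 × 746 = 82060 W
P_in = P_out / η = 82060 / 0.878 = 93462 W
I_L = P_in / (√3·V_L·cosφ) = 93462 / (1.732 × 208 × 0.725) = 358 A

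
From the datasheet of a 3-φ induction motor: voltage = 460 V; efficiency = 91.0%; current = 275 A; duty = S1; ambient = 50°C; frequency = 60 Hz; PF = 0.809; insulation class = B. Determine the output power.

161 kW

P_in = √3·V·I·cosφ = 1.732 × 460 × 275 × 0.809 = 177250 W
P_out = η·P_in = 0.91 × 177250 = 161298 W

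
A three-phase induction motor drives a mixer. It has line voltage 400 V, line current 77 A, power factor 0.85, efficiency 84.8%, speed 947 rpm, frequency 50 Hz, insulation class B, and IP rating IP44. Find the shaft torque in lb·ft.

286 lb·ft

P_in = √3·V·I·cosφ = 1.732 × 400 × 77 × 0.85 = 45344 W
P_out = η·P_in = 0.848 × 45344 = 38452 W
n = 947 rpm
ω = 2π×947/60 = 99.17 rad/s
τ = P_out/ω = 38452/99.17 = 387.7 N·m
In lb·ft: 387.7/1.356 = 286 lb·ft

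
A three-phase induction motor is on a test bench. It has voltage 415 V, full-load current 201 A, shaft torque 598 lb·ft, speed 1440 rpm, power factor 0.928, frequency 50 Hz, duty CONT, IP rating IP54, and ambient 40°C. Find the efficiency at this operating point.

91.2 %

τ = 598 lb·ft × 1.356 = 810.9 N·m
ω = 2π × 1440/60 = 150.8 rad/s; P_out = τω = 810.9 × 150.8 = 122284 W
P_in = √3·V_L·I_L·cosφ = 1.732 × 415 × 201 × 0.928 = 134073 W
η = P_out / P_in = 122284 / 134073 = 0.912 = 91.2%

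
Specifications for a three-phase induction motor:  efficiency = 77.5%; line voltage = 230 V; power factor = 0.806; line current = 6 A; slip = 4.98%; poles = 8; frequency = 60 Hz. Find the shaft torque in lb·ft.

12.3 lb·ft

P_in = √3·V·I·cosφ = 1.732 × 230 × 6 × 0.806 = 1926 W
P_out = η·P_in = 0.775 × 1926 = 1493 W
n_s = 120×60/8 = 900 rpm; n = 900×(1−0.0498) = 855 rpm
ω = 2π×855/60 = 89.54 rad/s
τ = P_out/ω = 1493/89.54 = 16.67 N·m
In lb·ft: 16.67/1.356 = 12.3 lb·ft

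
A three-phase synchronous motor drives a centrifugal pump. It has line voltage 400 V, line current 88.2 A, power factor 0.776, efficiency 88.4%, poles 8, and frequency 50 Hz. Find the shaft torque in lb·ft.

P_in = √3·V·I·cosφ = 1.732 × 400 × 88.2 × 0.776 = 47417 W
P_out = η·P_in = 0.884 × 47417 = 41917 W
n = n_s = 120×50/8 = 750 rpm (synchronous)
ω = 2π×750/60 = 78.54 rad/s
τ = P_out/ω = 41917/78.54 = 533.7 N·m
In lb·ft: 533.7/1.356 = 394 lb·ft

394 lb·ft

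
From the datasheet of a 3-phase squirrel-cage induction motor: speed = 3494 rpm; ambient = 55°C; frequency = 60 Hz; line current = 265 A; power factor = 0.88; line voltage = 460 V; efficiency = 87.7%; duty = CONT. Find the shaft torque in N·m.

P_in = √3·V·I·cosφ = 1.732 × 460 × 265 × 0.88 = 185795 W
P_out = η·P_in = 0.877 × 185795 = 162942 W
n = 3494 rpm
ω = 2π×3494/60 = 365.9 rad/s
τ = P_out/ω = 162942/365.9 = 445 N·m

445 N·m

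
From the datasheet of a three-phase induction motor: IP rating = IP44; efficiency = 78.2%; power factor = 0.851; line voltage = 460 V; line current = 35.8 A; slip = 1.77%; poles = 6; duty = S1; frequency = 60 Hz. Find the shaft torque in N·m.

P_in = √3·V·I·cosφ = 1.732 × 460 × 35.8 × 0.851 = 24273 W
P_out = η·P_in = 0.782 × 24273 = 18981 W
n_s = 120×60/6 = 1200 rpm; n = 1200×(1−0.0177) = 1179 rpm
ω = 2π×1179/60 = 123.5 rad/s
τ = P_out/ω = 18981/123.5 = 154 N·m

154 N·m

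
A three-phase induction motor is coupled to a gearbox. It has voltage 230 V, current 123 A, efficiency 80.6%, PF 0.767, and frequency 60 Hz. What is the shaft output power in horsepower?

40.6 HP

P_in = √3·V·I·cosφ = 1.732 × 230 × 123 × 0.767 = 37582 W
P_out = η·P_in = 0.806 × 37582 = 30291 W
= 30291/746 = 40.6 HP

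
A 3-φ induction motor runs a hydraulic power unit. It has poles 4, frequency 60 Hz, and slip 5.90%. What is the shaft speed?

1694 rpm

n_s = 120f/p = 120×60/4 = 1800 rpm
n = n_s(1 − s) = 1800 × (1 − 0.059) = 1694 rpm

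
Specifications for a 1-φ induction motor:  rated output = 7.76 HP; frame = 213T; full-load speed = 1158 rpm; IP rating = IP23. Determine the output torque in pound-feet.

35.2 lb·ft

P_out = 7.76 × 746 = 5789 W
ω = 2π × 1158/60 = 121.3 rad/s
τ = P_out/ω = 5789/121.3 = 47.72 N·m
In lb·ft: 47.72/1.356 = 35.2 lb·ft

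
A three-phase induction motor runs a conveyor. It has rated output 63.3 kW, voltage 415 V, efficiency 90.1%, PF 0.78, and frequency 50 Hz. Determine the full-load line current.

P_out = 63.3 kW = 63300 W
P_in = P_out / η = 63300 / 0.901 = 70255 W
I_L = P_in / (√3·V_L·cosφ) = 70255 / (1.732 × 415 × 0.78) = 125 A

125 A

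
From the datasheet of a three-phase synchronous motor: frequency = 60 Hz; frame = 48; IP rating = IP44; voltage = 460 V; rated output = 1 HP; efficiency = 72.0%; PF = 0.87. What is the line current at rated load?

1.49 A

P_out = 1 × 746 = 746 W
P_in = P_out / η = 746 / 0.720 = 1036 W
I_L = P_in / (√3·V_L·cosφ) = 1036 / (1.732 × 460 × 0.87) = 1.49 A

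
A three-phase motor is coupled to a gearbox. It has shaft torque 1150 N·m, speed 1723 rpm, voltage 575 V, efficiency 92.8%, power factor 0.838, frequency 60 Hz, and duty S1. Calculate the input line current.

268 A

ω = 2π×1723/60 = 180.4 rad/s; P_out = τω = 1150 × 180.4 = 207460 W
P_in = P_out / η = 207460 / 0.928 = 223556 W
I_L = P_in / (√3·V_L·cosφ) = 223556 / (1.732 × 575 × 0.838) = 268 A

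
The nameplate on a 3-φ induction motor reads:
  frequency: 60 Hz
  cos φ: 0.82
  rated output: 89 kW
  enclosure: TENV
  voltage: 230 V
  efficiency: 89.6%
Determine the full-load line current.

304 A

P_out = 89 kW = 89000 W
P_in = P_out / η = 89000 / 0.896 = 99330 W
I_L = P_in / (√3·V_L·cosφ) = 99330 / (1.732 × 230 × 0.82) = 304 A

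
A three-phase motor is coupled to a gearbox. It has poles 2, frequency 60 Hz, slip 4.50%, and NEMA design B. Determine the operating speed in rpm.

3438 rpm

n_s = 120f/p = 120×60/2 = 3600 rpm
n = n_s(1 − s) = 3600 × (1 − 0.045) = 3438 rpm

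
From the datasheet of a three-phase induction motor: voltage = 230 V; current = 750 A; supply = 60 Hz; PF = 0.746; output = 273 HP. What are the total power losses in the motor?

19200 W

P_in = √3·V·I·cosφ = 1.732×230×750×0.746 = 222882 W
P_out = 273×746 = 203658 W
Losses = P_in − P_out = 222882 − 203658 = 19224 W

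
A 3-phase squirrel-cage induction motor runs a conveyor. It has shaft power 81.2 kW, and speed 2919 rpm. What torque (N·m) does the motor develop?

266 N·m

ω = 2π × 2919/60 = 305.7 rad/s
τ = P/ω = 81200/305.7 = 266 N·m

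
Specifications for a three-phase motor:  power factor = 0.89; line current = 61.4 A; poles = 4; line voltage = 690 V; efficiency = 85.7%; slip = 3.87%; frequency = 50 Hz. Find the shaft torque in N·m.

P_in = √3·V·I·cosφ = 1.732 × 690 × 61.4 × 0.89 = 65306 W
P_out = η·P_in = 0.857 × 65306 = 55967 W
n_s = 120×50/4 = 1500 rpm; n = 1500×(1−0.0387) = 1442 rpm
ω = 2π×1442/60 = 151 rad/s
τ = P_out/ω = 55967/151 = 371 N·m

371 N·m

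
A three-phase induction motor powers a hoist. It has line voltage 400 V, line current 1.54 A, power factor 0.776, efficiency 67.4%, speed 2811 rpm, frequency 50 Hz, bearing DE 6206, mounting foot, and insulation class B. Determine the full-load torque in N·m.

1.9 N·m

P_in = √3·V·I·cosφ = 1.732 × 400 × 1.54 × 0.776 = 828 W
P_out = η·P_in = 0.674 × 828 = 558 W
n = 2811 rpm
ω = 2π×2811/60 = 294.4 rad/s
τ = P_out/ω = 558/294.4 = 1.9 N·m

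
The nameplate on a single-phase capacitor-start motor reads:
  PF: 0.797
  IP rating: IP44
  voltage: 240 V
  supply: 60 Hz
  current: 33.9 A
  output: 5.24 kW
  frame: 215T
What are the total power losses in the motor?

1.24 kW

P_in = V·I·cosφ = 240×33.9×0.797 = 6484 W
P_out = 5240 W
Losses = P_in − P_out = 6484 − 5240 = 1244 W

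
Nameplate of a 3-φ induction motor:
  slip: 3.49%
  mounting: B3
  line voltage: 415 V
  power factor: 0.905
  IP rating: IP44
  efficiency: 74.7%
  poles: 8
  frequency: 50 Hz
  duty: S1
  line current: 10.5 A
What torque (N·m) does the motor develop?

67.3 N·m

P_in = √3·V·I·cosφ = 1.732 × 415 × 10.5 × 0.905 = 6830 W
P_out = η·P_in = 0.747 × 6830 = 5102 W
n_s = 120×50/8 = 750 rpm; n = 750×(1−0.0349) = 724 rpm
ω = 2π×724/60 = 75.82 rad/s
τ = P_out/ω = 5102/75.82 = 67.3 N·m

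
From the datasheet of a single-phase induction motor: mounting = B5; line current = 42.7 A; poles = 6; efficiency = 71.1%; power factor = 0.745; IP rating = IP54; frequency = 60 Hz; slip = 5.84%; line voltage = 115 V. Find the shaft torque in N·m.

P_in = V·I·cosφ = 115 × 42.7 × 0.745 = 3658 W
P_out = η·P_in = 0.711 × 3658 = 2601 W
n_s = 120×60/6 = 1200 rpm; n = 1200×(1−0.0584) = 1130 rpm
ω = 2π×1130/60 = 118.3 rad/s
τ = P_out/ω = 2601/118.3 = 22 N·m

22 N·m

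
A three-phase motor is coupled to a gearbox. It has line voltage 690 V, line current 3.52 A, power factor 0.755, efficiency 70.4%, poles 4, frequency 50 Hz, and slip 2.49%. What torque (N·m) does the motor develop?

P_in = √3·V·I·cosφ = 1.732 × 690 × 3.52 × 0.755 = 3176 W
P_out = η·P_in = 0.704 × 3176 = 2236 W
n_s = 120×50/4 = 1500 rpm; n = 1500×(1−0.0249) = 1463 rpm
ω = 2π×1463/60 = 153.2 rad/s
τ = P_out/ω = 2236/153.2 = 14.6 N·m

14.6 N·m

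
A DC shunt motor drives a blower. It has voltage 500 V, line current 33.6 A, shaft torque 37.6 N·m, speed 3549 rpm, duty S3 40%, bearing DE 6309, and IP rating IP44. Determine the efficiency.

83.2 %

ω = 2π × 3549/60 = 371.7 rad/s; P_out = τω = 37.6 × 371.7 = 13976 W
P_in = V·I = 500 × 33.6 = 16800 W
η = P_out / P_in = 13976 / 16800 = 0.832 = 83.2%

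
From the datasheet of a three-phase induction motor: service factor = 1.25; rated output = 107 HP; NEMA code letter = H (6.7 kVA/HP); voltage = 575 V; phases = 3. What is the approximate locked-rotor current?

S_LR = 6.7 × 107 = 716.9 kVA
I_LR = S_LR/(√3·V_L) = 716900/(1.732×575) = 720 A

720 A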